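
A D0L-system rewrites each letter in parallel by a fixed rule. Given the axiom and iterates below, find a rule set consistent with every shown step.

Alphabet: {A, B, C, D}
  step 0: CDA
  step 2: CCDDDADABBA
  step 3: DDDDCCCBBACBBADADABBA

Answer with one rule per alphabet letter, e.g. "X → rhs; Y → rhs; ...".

  step 2 ⇒ step 3: CCDDDADABBA ⇒ DD·DD·C·C·C·BBA·C·BBA·DA·DA·BBA
    A ↦ BBA
    B ↦ DA
    C ↦ DD
    D ↦ C

A->BBA, B->DA, C->DD, D->C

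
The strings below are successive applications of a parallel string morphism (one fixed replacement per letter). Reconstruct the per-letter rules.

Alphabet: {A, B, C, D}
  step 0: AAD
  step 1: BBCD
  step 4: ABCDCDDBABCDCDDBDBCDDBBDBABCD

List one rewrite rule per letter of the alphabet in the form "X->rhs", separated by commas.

A->B, B->DB, C->AB, D->CD

  step 0 ⇒ step 1: AAD ⇒ B·B·CD
    A ↦ B
    D ↦ CD
    B ↦ DB  (constrained at step 1)
    C ↦ AB  (constrained at step 1)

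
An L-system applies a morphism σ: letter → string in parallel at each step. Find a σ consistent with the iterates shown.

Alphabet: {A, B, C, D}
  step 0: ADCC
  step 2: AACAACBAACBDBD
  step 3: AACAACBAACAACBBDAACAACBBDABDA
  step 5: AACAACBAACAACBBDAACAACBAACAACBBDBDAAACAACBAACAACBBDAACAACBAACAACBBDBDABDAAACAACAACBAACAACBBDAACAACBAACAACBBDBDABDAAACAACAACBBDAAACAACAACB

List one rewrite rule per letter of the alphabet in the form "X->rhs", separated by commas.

  step 2 ⇒ step 3: AACAACBAACBDBD ⇒ AAC·AAC·B·AAC·AAC·B·BD·AAC·AAC·B·BD·A·BD·A
    A ↦ AAC
    B ↦ BD
    C ↦ B
    D ↦ A

A->AAC, B->BD, C->B, D->A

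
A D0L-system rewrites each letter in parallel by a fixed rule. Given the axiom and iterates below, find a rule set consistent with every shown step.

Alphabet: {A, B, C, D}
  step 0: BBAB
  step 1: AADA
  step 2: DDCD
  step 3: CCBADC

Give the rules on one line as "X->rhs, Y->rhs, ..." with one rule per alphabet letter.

  step 2 ⇒ step 3: DDCD ⇒ C·C·BAD·C
    C ↦ BAD
    D ↦ C
  step 0 ⇒ step 1: BBAB ⇒ A·A·D·A
    A ↦ D
  step 0 ⇒ step 1: BBAB ⇒ A·A·D·A
    B ↦ A

A->D, B->A, C->BAD, D->C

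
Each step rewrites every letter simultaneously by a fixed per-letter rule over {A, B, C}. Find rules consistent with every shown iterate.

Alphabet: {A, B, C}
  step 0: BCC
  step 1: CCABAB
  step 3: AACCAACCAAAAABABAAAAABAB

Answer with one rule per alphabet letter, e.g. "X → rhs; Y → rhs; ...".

A->AA, B->CC, C->AB

  step 0 ⇒ step 1: BCC ⇒ CC·AB·AB
    B ↦ CC
    C ↦ AB
    A ↦ AA  (constrained at step 1)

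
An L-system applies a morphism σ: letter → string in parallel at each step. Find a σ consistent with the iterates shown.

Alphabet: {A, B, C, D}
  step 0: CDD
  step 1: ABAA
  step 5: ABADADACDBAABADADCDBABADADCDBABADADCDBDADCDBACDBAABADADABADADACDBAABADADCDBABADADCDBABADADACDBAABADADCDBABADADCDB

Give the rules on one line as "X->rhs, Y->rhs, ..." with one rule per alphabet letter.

A->CDB, B->DAD, C->AB, D->A

  step 0 ⇒ step 1: CDD ⇒ AB·A·A
    C ↦ AB
    D ↦ A
    A ↦ CDB  (constrained at step 1)
    B ↦ DAD  (constrained at step 1)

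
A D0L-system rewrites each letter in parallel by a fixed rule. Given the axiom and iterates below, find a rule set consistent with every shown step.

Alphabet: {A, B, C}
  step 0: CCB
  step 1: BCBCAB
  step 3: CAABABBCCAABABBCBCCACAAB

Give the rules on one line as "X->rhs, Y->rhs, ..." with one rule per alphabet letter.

A->CA, B->AB, C->BC

  step 0 ⇒ step 1: CCB ⇒ BC·BC·AB
    B ↦ AB
    C ↦ BC
    A ↦ CA  (constrained at step 1)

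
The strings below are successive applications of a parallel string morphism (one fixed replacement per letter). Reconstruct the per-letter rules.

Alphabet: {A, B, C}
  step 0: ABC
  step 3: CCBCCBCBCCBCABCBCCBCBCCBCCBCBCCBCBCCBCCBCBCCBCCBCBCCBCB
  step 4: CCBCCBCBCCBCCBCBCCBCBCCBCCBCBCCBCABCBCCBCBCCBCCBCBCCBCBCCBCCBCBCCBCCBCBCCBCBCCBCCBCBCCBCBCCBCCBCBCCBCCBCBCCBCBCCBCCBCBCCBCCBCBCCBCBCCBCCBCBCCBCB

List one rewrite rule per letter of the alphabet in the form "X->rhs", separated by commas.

  step 3 ⇒ step 4: CCBCCBCBCCBCABCBCCBCBCCBCCBCBCCBCBCCBCCBCBCCBCCBCBCCBCB ⇒ CCB·CCB·CB·CCB·CCB·CB·CCB·CB·CCB·CCB·CB·CCB·CAB·CB·CCB·CB·CCB·CCB·CB·CCB·CB·CCB·CCB·CB·CCB·CCB·CB·CCB·CB·CCB·CCB·CB·CCB·CB·CCB·CCB·CB·CCB·CCB·CB·CCB·CB·CCB·CCB·CB·CCB·CCB·CB·CCB·CB·CCB·CCB·CB·CCB·CB
    A ↦ CAB
    B ↦ CB
    C ↦ CCB

A->CAB, B->CB, C->CCB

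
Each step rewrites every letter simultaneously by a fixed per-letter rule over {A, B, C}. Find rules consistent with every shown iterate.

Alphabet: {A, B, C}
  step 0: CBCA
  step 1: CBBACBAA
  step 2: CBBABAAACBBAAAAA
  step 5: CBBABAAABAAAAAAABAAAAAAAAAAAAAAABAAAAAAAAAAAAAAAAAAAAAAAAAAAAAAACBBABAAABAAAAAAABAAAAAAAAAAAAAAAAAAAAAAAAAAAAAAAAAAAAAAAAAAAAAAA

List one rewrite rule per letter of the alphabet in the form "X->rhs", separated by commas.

  step 1 ⇒ step 2: CBBACBAA ⇒ CB·BA·BA·AA·CB·BA·AA·AA
    A ↦ AA
    B ↦ BA
    C ↦ CB

A->AA, B->BA, C->CB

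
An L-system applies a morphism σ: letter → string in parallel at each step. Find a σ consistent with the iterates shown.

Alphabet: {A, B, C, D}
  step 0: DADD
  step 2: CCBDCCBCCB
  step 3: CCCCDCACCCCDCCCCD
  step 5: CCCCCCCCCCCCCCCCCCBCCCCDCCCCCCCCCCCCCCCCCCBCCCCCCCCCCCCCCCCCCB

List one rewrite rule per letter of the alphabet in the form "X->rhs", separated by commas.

A->B, B->D, C->CC, D->CA

  step 2 ⇒ step 3: CCBDCCBCCB ⇒ CC·CC·D·CA·CC·CC·D·CC·CC·D
    B ↦ D
    C ↦ CC
    D ↦ CA
    A ↦ B  (constrained at step 0)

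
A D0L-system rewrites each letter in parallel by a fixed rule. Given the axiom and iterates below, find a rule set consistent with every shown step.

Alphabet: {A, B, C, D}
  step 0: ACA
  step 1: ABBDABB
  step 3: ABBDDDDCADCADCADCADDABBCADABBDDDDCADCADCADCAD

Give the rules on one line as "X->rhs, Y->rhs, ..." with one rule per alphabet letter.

  step 0 ⇒ step 1: ACA ⇒ ABB·D·ABB
    A ↦ ABB
    C ↦ D
    B ↦ DD  (constrained at step 1)
    D ↦ CAD  (constrained at step 1)

A->ABB, B->DD, C->D, D->CAD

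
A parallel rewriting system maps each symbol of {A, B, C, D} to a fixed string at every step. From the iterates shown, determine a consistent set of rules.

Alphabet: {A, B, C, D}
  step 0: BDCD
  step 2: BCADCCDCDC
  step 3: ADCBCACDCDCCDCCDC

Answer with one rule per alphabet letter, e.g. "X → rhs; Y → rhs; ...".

  step 2 ⇒ step 3: BCADCCDCDC ⇒ A·DC·BCA·C·DC·DC·C·DC·C·DC
    A ↦ BCA
    B ↦ A
    C ↦ DC
    D ↦ C

A->BCA, B->A, C->DC, D->C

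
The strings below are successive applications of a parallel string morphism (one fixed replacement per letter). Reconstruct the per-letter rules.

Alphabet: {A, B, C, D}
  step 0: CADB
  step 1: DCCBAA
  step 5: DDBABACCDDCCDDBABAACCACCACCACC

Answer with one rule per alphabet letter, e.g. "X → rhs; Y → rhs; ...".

A->CC, B->A, C->D, D->BA

  step 0 ⇒ step 1: CADB ⇒ D·CC·BA·A
    A ↦ CC
    B ↦ A
    C ↦ D
    D ↦ BA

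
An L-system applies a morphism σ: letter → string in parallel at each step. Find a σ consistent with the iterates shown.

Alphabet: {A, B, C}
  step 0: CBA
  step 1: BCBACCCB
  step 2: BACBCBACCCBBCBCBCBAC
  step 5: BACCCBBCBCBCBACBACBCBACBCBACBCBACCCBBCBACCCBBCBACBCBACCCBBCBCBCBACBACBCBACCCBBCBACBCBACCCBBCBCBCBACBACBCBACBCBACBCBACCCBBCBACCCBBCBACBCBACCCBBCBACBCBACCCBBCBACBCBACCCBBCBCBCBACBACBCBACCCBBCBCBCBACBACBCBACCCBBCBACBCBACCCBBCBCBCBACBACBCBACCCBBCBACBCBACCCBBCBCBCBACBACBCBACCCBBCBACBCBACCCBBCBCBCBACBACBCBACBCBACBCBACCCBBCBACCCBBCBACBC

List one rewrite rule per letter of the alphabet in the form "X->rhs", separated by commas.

  step 1 ⇒ step 2: BCBACCCB ⇒ BAC·BC·BAC·CCB·BC·BC·BC·BAC
    A ↦ CCB
    B ↦ BAC
    C ↦ BC

A->CCB, B->BAC, C->BC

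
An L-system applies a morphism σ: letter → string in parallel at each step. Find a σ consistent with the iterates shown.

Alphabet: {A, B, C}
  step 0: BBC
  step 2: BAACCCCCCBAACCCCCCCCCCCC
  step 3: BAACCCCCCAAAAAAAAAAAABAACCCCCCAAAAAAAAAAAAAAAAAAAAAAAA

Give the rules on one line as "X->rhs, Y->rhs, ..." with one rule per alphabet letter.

A->CCC, B->BAA, C->AA

  step 2 ⇒ step 3: BAACCCCCCBAACCCCCCCCCCCC ⇒ BAA·CCC·CCC·AA·AA·AA·AA·AA·AA·BAA·CCC·CCC·AA·AA·AA·AA·AA·AA·AA·AA·AA·AA·AA·AA
    A ↦ CCC
    B ↦ BAA
    C ↦ AA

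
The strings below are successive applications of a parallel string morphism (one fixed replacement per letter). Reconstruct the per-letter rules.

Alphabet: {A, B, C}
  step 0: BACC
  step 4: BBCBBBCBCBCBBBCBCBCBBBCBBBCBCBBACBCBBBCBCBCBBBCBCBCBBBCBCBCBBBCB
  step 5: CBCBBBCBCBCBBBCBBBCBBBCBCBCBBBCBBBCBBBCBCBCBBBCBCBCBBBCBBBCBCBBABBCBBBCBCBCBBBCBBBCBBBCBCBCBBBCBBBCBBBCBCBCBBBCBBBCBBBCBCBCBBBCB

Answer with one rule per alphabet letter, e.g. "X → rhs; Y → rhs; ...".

A->BA, B->CB, C->BB

  step 4 ⇒ step 5: BBCBBBCBCBCBBBCBCBCBBBCBBBCBCBBACBCBBBCBCBCBBBCBCBCBBBCBCBCBBBCB ⇒ CB·CB·BB·CB·CB·CB·BB·CB·BB·CB·BB·CB·CB·CB·BB·CB·BB·CB·BB·CB·CB·CB·BB·CB·CB·CB·BB·CB·BB·CB·CB·BA·BB·CB·BB·CB·CB·CB·BB·CB·BB·CB·BB·CB·CB·CB·BB·CB·BB·CB·BB·CB·CB·CB·BB·CB·BB·CB·BB·CB·CB·CB·BB·CB
    A ↦ BA
    B ↦ CB
    C ↦ BB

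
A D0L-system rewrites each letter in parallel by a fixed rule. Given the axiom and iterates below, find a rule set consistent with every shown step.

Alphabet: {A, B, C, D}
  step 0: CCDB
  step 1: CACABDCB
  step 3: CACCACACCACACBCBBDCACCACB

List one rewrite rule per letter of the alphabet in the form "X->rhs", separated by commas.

A->C, B->CB, C->CA, D->BD

  step 0 ⇒ step 1: CCDB ⇒ CA·CA·BD·CB
    B ↦ CB
    C ↦ CA
    D ↦ BD
    A ↦ C  (constrained at step 1)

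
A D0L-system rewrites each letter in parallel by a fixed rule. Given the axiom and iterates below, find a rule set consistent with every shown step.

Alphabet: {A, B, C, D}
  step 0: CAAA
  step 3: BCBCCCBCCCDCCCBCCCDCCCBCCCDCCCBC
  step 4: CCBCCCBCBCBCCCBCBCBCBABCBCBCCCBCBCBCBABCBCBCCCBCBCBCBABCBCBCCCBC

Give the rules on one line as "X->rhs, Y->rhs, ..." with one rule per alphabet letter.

  step 3 ⇒ step 4: BCBCCCBCCCDCCCBCCCDCCCBCCCDCCCBC ⇒ CC·BC·CC·BC·BC·BC·CC·BC·BC·BC·BA·BC·BC·BC·CC·BC·BC·BC·BA·BC·BC·BC·CC·BC·BC·BC·BA·BC·BC·BC·CC·BC
    B ↦ CC
    C ↦ BC
    D ↦ BA
    A ↦ DC  (constrained at step 0)

A->DC, B->CC, C->BC, D->BA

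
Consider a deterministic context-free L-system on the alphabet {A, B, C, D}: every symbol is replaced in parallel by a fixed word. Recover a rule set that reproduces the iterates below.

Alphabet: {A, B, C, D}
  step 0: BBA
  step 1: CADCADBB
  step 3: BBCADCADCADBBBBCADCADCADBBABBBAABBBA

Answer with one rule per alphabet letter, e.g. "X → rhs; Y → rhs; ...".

A->BB, B->CAD, C->AB, D->A

  step 0 ⇒ step 1: BBA ⇒ CAD·CAD·BB
    A ↦ BB
    B ↦ CAD
    C ↦ AB  (constrained at step 1)
    D ↦ A  (constrained at step 1)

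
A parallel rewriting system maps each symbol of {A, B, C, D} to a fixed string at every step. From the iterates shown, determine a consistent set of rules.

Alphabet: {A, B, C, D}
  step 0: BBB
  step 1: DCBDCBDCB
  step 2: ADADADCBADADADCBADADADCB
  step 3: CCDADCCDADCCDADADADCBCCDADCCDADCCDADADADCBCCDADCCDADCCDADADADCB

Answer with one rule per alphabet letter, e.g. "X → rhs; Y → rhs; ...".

A->CCD, B->DCB, C->ADA, D->AD

  step 2 ⇒ step 3: ADADADCBADADADCBADADADCB ⇒ CCD·AD·CCD·AD·CCD·AD·ADA·DCB·CCD·AD·CCD·AD·CCD·AD·ADA·DCB·CCD·AD·CCD·AD·CCD·AD·ADA·DCB
    A ↦ CCD
    B ↦ DCB
    C ↦ ADA
    D ↦ AD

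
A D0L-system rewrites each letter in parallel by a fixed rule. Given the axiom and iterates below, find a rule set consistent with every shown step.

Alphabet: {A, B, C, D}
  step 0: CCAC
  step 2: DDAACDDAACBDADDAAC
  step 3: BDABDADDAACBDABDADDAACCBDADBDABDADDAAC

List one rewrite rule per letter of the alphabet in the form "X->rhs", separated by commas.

  step 2 ⇒ step 3: DDAACDDAACBDADDAAC ⇒ BDA·BDA·D·D·AAC·BDA·BDA·D·D·AAC·C·BDA·D·BDA·BDA·D·D·AAC
    A ↦ D
    B ↦ C
    C ↦ AAC
    D ↦ BDA

A->D, B->C, C->AAC, D->BDA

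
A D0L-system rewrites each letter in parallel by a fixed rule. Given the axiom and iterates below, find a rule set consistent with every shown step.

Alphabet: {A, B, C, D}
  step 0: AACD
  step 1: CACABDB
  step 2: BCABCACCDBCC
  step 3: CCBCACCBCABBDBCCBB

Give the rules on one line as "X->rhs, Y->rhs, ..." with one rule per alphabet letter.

  step 2 ⇒ step 3: BCABCACCDBCC ⇒ CC·B·CA·CC·B·CA·B·B·DB·CC·B·B
    A ↦ CA
    B ↦ CC
    C ↦ B
    D ↦ DB

A->CA, B->CC, C->B, D->DB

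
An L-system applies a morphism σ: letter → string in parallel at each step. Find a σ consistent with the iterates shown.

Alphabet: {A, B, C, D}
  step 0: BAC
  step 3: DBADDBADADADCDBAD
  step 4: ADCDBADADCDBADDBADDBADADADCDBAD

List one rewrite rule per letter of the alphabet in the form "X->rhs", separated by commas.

A->DB, B->C, C->AD, D->AD

  step 3 ⇒ step 4: DBADDBADADADCDBAD ⇒ AD·C·DB·AD·AD·C·DB·AD·DB·AD·DB·AD·AD·AD·C·DB·AD
    A ↦ DB
    B ↦ C
    C ↦ AD
    D ↦ AD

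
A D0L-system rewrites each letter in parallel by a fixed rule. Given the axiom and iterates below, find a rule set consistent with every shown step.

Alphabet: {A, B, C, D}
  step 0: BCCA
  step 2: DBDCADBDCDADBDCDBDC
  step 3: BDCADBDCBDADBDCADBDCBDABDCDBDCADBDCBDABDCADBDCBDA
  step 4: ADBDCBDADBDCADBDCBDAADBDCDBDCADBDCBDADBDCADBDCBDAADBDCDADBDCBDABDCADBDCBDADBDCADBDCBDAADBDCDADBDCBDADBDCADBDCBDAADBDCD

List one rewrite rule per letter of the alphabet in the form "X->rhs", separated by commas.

A->D, B->AD, C->BDA, D->BDC

  step 3 ⇒ step 4: BDCADBDCBDADBDCADBDCBDABDCDBDCADBDCBDABDCADBDCBDA ⇒ AD·BDC·BDA·D·BDC·AD·BDC·BDA·AD·BDC·D·BDC·AD·BDC·BDA·D·BDC·AD·BDC·BDA·AD·BDC·D·AD·BDC·BDA·BDC·AD·BDC·BDA·D·BDC·AD·BDC·BDA·AD·BDC·D·AD·BDC·BDA·D·BDC·AD·BDC·BDA·AD·BDC·D
    A ↦ D
    B ↦ AD
    C ↦ BDA
    D ↦ BDC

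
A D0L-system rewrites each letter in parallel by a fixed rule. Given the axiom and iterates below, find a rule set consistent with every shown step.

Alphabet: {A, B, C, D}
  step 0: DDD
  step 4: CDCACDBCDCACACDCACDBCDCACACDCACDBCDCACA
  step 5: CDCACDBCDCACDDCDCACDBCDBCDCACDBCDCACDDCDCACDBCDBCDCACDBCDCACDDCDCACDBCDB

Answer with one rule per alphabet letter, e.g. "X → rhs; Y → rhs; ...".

A->B, B->CDD, C->CD, D->CA

  step 4 ⇒ step 5: CDCACDBCDCACACDCACDBCDCACACDCACDBCDCACA ⇒ CD·CA·CD·B·CD·CA·CDD·CD·CA·CD·B·CD·B·CD·CA·CD·B·CD·CA·CDD·CD·CA·CD·B·CD·B·CD·CA·CD·B·CD·CA·CDD·CD·CA·CD·B·CD·B
    A ↦ B
    B ↦ CDD
    C ↦ CD
    D ↦ CA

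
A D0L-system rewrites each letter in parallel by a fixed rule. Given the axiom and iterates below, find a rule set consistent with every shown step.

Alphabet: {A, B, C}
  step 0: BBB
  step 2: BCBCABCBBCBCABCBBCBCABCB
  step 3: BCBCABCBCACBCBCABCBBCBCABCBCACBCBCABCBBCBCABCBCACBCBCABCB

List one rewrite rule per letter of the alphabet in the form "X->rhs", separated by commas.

  step 2 ⇒ step 3: BCBCABCBBCBCABCBBCBCABCB ⇒ BCB·CA·BCB·CA·C·BCB·CA·BCB·BCB·CA·BCB·CA·C·BCB·CA·BCB·BCB·CA·BCB·CA·C·BCB·CA·BCB
    A ↦ C
    B ↦ BCB
    C ↦ CA

A->C, B->BCB, C->CA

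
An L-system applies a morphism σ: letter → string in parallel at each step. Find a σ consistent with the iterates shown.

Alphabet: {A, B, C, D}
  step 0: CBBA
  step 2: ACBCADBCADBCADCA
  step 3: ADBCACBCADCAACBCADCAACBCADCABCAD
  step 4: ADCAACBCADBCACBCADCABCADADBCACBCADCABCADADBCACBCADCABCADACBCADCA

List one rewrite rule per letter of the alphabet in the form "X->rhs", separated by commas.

  step 3 ⇒ step 4: ADBCACBCADCAACBCADCAACBCADCABCAD ⇒ AD·CA·AC·BC·AD·BC·AC·BC·AD·CA·BC·AD·AD·BC·AC·BC·AD·CA·BC·AD·AD·BC·AC·BC·AD·CA·BC·AD·AC·BC·AD·CA
    A ↦ AD
    B ↦ AC
    C ↦ BC
    D ↦ CA

A->AD, B->AC, C->BC, D->CA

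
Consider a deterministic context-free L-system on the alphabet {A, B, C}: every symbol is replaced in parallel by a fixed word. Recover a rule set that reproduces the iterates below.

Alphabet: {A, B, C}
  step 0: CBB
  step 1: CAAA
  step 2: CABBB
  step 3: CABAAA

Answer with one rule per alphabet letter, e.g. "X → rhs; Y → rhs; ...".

  step 2 ⇒ step 3: CABBB ⇒ CA·B·A·A·A
    A ↦ B
    B ↦ A
    C ↦ CA

A->B, B->A, C->CA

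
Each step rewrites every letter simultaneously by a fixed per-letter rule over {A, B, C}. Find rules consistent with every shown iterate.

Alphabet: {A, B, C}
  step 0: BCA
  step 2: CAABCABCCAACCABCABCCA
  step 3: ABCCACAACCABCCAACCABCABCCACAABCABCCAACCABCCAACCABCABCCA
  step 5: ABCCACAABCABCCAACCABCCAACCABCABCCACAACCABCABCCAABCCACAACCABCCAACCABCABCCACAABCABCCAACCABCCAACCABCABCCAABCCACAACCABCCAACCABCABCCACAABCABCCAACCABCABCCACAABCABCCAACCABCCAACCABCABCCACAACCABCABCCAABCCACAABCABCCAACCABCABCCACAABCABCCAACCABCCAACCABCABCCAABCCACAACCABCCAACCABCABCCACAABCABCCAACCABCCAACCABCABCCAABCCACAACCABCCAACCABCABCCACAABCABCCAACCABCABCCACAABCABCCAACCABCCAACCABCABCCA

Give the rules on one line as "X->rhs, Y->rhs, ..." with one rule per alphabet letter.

A->CA, B->ACC, C->ABC

  step 2 ⇒ step 3: CAABCABCCAACCABCABCCA ⇒ ABC·CA·CA·ACC·ABC·CA·ACC·ABC·ABC·CA·CA·ABC·ABC·CA·ACC·ABC·CA·ACC·ABC·ABC·CA
    A ↦ CA
    B ↦ ACC
    C ↦ ABC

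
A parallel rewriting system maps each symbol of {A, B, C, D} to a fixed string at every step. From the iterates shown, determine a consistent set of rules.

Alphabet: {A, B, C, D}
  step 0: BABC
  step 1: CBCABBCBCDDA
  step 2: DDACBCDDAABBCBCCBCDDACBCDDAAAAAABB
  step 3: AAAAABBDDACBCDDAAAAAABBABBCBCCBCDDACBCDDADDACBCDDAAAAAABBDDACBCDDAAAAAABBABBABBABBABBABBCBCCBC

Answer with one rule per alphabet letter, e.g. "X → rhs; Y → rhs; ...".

  step 2 ⇒ step 3: DDACBCDDAABBCBCCBCDDACBCDDAAAAAABB ⇒ AA·AA·ABB·DDA·CBC·DDA·AA·AA·ABB·ABB·CBC·CBC·DDA·CBC·DDA·DDA·CBC·DDA·AA·AA·ABB·DDA·CBC·DDA·AA·AA·ABB·ABB·ABB·ABB·ABB·ABB·CBC·CBC
    A ↦ ABB
    B ↦ CBC
    C ↦ DDA
    D ↦ AA

A->ABB, B->CBC, C->DDA, D->AA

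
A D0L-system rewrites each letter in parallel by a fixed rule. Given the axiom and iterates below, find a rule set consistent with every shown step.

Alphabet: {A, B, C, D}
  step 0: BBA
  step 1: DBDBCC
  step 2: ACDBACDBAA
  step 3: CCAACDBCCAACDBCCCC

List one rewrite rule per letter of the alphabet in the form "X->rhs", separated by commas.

A->CC, B->DB, C->A, D->AC

  step 2 ⇒ step 3: ACDBACDBAA ⇒ CC·A·AC·DB·CC·A·AC·DB·CC·CC
    A ↦ CC
    B ↦ DB
    C ↦ A
    D ↦ AC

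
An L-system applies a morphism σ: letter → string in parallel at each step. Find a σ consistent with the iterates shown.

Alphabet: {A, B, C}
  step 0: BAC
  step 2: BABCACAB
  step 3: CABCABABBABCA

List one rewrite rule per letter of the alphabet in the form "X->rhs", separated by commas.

  step 2 ⇒ step 3: BABCACAB ⇒ CA·B·CA·BA·B·BA·B·CA
    A ↦ B
    B ↦ CA
    C ↦ BA

A->B, B->CA, C->BA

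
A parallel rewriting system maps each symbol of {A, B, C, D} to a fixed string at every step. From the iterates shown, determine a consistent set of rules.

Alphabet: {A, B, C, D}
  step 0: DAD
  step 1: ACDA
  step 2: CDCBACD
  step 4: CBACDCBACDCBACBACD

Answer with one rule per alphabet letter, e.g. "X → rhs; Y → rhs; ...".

  step 1 ⇒ step 2: ACDA ⇒ CD·CB·A·CD
    A ↦ CD
    C ↦ CB
    D ↦ A
    B ↦ A  (constrained at step 2)

A->CD, B->A, C->CB, D->A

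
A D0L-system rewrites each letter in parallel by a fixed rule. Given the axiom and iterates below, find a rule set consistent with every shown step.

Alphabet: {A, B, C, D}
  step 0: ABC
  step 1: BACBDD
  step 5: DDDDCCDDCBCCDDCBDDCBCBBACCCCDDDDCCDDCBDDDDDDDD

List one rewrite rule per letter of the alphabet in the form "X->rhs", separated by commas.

A->BA, B->CB, C->DD, D->C

  step 0 ⇒ step 1: ABC ⇒ BA·CB·DD
    A ↦ BA
    B ↦ CB
    C ↦ DD
    D ↦ C  (constrained at step 1)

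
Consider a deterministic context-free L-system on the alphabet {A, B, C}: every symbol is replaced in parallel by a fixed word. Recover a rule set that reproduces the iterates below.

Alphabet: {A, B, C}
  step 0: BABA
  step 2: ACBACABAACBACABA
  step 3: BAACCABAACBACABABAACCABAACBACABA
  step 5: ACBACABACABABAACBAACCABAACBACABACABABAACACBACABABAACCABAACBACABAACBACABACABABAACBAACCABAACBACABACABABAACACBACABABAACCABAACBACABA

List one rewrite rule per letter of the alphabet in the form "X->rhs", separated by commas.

  step 2 ⇒ step 3: ACBACABAACBACABA ⇒ BA·AC·CA·BA·AC·BA·CA·BA·BA·AC·CA·BA·AC·BA·CA·BA
    A ↦ BA
    B ↦ CA
    C ↦ AC

A->BA, B->CA, C->AC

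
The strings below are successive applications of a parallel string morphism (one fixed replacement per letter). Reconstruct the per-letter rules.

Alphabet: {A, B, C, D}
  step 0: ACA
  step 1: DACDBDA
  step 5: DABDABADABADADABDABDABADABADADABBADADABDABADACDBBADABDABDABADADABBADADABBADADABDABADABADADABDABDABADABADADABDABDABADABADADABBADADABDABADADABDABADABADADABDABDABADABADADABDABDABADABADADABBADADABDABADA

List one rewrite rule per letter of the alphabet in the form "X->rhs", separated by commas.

  step 0 ⇒ step 1: ACA ⇒ DA·CDB·DA
    A ↦ DA
    C ↦ CDB
    B ↦ DAB  (constrained at step 1)
    D ↦ BA  (constrained at step 1)

A->DA, B->DAB, C->CDB, D->BA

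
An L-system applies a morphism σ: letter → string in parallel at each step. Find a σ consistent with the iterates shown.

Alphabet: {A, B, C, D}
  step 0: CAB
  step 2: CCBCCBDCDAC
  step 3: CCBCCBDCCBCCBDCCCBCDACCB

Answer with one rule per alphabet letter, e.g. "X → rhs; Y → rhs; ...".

  step 2 ⇒ step 3: CCBCCBDCDAC ⇒ CCB·CCB·D·CCB·CCB·D·C·CCB·C·DA·CCB
    A ↦ DA
    B ↦ D
    C ↦ CCB
    D ↦ C

A->DA, B->D, C->CCB, D->C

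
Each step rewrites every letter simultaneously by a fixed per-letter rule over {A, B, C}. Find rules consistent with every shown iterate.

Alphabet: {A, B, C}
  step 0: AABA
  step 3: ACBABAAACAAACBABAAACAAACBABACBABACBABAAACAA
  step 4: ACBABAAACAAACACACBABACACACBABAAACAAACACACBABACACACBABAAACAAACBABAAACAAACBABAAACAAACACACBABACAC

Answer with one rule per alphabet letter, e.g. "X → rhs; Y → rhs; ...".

A->AC, B->AA, C->BAB

  step 3 ⇒ step 4: ACBABAAACAAACBABAAACAAACBABACBABACBABAAACAA ⇒ AC·BAB·AA·AC·AA·AC·AC·AC·BAB·AC·AC·AC·BAB·AA·AC·AA·AC·AC·AC·BAB·AC·AC·AC·BAB·AA·AC·AA·AC·BAB·AA·AC·AA·AC·BAB·AA·AC·AA·AC·AC·AC·BAB·AC·AC
    A ↦ AC
    B ↦ AA
    C ↦ BAB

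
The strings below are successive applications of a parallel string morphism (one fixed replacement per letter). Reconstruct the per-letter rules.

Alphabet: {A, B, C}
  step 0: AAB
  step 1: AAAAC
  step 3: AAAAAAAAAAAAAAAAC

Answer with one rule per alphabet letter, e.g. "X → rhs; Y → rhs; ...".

  step 0 ⇒ step 1: AAB ⇒ AA·AA·C
    A ↦ AA
    B ↦ C
    C ↦ B  (constrained at step 1)

A->AA, B->C, C->B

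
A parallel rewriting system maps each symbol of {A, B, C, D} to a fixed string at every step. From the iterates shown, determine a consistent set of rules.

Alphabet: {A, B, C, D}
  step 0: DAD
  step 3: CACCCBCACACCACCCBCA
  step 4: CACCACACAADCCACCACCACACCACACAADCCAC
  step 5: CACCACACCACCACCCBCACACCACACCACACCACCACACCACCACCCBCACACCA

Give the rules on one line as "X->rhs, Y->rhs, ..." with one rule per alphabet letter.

A->C, B->ADC, C->CA, D->CB

  step 4 ⇒ step 5: CACCACACAADCCACCACCACACCACACAADCCAC ⇒ CA·C·CA·CA·C·CA·C·CA·C·C·CB·CA·CA·C·CA·CA·C·CA·CA·C·CA·C·CA·CA·C·CA·C·CA·C·C·CB·CA·CA·C·CA
    A ↦ C
    C ↦ CA
    D ↦ CB
  step 3 ⇒ step 4: CACCCBCACACCACCCBCA ⇒ CA·C·CA·CA·CA·ADC·CA·C·CA·C·CA·CA·C·CA·CA·CA·ADC·CA·C
    B ↦ ADC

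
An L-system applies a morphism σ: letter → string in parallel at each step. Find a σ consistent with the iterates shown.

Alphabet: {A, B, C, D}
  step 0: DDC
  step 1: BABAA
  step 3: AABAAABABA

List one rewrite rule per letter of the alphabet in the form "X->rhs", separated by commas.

  step 0 ⇒ step 1: DDC ⇒ BA·BA·A
    C ↦ A
    D ↦ BA
    A ↦ D  (constrained at step 1)
    B ↦ CC  (constrained at step 1)

A->D, B->CC, C->A, D->BA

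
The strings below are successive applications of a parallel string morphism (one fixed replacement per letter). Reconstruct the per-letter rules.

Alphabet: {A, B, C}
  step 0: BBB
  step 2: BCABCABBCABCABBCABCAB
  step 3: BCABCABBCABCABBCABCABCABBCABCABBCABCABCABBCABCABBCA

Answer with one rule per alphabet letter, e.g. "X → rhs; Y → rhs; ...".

  step 2 ⇒ step 3: BCABCABBCABCABBCABCAB ⇒ BCA·BCA·B·BCA·BCA·B·BCA·BCA·BCA·B·BCA·BCA·B·BCA·BCA·BCA·B·BCA·BCA·B·BCA
    A ↦ B
    B ↦ BCA
    C ↦ BCA

A->B, B->BCA, C->BCA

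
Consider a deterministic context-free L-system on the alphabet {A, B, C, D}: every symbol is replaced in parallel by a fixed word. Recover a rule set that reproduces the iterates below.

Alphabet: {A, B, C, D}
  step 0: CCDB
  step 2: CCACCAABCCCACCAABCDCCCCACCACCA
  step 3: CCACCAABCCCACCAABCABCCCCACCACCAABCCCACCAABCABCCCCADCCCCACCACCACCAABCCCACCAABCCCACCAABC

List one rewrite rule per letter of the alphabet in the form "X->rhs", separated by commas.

  step 2 ⇒ step 3: CCACCAABCCCACCAABCDCCCCACCACCA ⇒ CCA·CCA·ABC·CCA·CCA·ABC·ABC·C·CCA·CCA·CCA·ABC·CCA·CCA·ABC·ABC·C·CCA·DCC·CCA·CCA·CCA·CCA·ABC·CCA·CCA·ABC·CCA·CCA·ABC
    A ↦ ABC
    B ↦ C
    C ↦ CCA
    D ↦ DCC

A->ABC, B->C, C->CCA, D->DCC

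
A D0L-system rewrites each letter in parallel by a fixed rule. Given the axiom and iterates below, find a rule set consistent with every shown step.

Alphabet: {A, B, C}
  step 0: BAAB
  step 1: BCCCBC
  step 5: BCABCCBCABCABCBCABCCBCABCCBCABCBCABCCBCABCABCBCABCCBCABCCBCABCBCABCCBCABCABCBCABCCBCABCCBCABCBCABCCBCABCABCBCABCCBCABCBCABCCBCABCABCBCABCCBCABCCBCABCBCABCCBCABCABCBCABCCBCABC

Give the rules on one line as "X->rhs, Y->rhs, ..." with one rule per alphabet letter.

  step 0 ⇒ step 1: BAAB ⇒ BC·C·C·BC
    A ↦ C
    B ↦ BC
    C ↦ ABC  (constrained at step 1)

A->C, B->BC, C->ABC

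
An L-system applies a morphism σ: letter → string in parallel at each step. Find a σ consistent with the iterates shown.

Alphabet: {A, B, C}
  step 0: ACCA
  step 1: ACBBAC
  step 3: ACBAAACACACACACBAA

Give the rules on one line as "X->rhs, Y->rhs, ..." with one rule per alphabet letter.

A->AC, B->AA, C->B

  step 0 ⇒ step 1: ACCA ⇒ AC·B·B·AC
    A ↦ AC
    C ↦ B
    B ↦ AA  (constrained at step 1)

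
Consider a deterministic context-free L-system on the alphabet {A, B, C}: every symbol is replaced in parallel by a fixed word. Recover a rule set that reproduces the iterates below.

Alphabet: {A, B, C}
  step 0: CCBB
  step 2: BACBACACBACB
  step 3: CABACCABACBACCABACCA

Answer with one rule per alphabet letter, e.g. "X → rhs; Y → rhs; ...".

A->B, B->CA, C->AC

  step 2 ⇒ step 3: BACBACACBACB ⇒ CA·B·AC·CA·B·AC·B·AC·CA·B·AC·CA
    A ↦ B
    B ↦ CA
    C ↦ AC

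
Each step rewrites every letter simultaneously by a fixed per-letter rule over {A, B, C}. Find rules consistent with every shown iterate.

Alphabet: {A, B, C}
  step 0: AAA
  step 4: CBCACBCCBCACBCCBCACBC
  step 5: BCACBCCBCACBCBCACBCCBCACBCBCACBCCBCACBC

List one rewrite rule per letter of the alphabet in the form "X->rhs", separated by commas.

A->C, B->AC, C->BC

  step 4 ⇒ step 5: CBCACBCCBCACBCCBCACBC ⇒ BC·AC·BC·C·BC·AC·BC·BC·AC·BC·C·BC·AC·BC·BC·AC·BC·C·BC·AC·BC
    A ↦ C
    B ↦ AC
    C ↦ BC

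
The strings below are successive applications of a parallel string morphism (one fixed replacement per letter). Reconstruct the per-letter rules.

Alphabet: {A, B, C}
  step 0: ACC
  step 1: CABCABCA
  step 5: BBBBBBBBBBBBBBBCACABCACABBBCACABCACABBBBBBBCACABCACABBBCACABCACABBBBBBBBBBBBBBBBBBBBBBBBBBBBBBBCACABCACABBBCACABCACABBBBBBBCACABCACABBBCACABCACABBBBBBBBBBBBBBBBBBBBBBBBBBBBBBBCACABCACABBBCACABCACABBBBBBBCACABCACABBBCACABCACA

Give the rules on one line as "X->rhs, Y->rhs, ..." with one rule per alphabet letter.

A->CA, B->BB, C->BCA

  step 0 ⇒ step 1: ACC ⇒ CA·BCA·BCA
    A ↦ CA
    C ↦ BCA
    B ↦ BB  (constrained at step 1)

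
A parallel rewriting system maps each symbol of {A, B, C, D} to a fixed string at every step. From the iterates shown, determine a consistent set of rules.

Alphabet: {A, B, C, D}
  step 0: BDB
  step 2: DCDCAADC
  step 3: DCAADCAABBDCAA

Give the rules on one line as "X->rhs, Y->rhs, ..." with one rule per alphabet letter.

A->B, B->D, C->AA, D->DC

  step 2 ⇒ step 3: DCDCAADC ⇒ DC·AA·DC·AA·B·B·DC·AA
    A ↦ B
    C ↦ AA
    D ↦ DC
    B ↦ D  (constrained at step 0)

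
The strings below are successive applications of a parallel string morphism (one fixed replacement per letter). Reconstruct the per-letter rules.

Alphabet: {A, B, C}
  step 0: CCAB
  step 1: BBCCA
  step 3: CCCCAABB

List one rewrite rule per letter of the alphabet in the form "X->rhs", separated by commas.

A->CC, B->A, C->B

  step 0 ⇒ step 1: CCAB ⇒ B·B·CC·A
    A ↦ CC
    B ↦ A
    C ↦ B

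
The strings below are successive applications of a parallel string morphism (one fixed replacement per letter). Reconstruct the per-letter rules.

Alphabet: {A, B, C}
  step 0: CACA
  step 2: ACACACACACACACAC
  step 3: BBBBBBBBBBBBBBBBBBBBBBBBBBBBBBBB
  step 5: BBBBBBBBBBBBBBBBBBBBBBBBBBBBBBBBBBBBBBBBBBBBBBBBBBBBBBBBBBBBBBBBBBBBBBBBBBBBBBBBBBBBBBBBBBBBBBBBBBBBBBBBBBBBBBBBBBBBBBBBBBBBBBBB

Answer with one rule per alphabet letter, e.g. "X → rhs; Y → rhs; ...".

A->BB, B->AC, C->BB

  step 2 ⇒ step 3: ACACACACACACACAC ⇒ BB·BB·BB·BB·BB·BB·BB·BB·BB·BB·BB·BB·BB·BB·BB·BB
    A ↦ BB
    C ↦ BB
    B ↦ AC  (constrained at step 3)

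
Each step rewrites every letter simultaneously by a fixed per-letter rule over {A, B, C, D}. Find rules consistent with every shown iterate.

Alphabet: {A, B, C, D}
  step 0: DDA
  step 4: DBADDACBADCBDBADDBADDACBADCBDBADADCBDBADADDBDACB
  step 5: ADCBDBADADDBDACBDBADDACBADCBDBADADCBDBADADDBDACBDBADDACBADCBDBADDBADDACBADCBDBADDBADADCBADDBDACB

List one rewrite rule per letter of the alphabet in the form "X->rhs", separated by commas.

  step 4 ⇒ step 5: DBADDACBADCBDBADDBADDACBADCBDBADADCBDBADADDBDACB ⇒ AD·CB·DB·AD·AD·DB·DA·CB·DB·AD·DA·CB·AD·CB·DB·AD·AD·CB·DB·AD·AD·DB·DA·CB·DB·AD·DA·CB·AD·CB·DB·AD·DB·AD·DA·CB·AD·CB·DB·AD·DB·AD·AD·CB·AD·DB·DA·CB
    A ↦ DB
    B ↦ CB
    C ↦ DA
    D ↦ AD

A->DB, B->CB, C->DA, D->AD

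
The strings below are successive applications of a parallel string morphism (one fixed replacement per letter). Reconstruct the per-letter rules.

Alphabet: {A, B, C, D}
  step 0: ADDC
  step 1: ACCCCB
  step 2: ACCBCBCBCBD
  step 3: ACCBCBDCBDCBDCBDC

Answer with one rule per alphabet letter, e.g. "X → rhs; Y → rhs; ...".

A->AC, B->D, C->CB, D->C

  step 2 ⇒ step 3: ACCBCBCBCBD ⇒ AC·CB·CB·D·CB·D·CB·D·CB·D·C
    A ↦ AC
    B ↦ D
    C ↦ CB
    D ↦ C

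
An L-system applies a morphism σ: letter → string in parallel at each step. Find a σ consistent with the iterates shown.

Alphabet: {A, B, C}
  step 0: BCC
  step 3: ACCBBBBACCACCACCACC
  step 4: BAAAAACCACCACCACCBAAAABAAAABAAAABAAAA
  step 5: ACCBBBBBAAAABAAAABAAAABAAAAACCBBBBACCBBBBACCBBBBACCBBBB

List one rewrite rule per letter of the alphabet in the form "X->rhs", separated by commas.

A->B, B->ACC, C->AA

  step 4 ⇒ step 5: BAAAAACCACCACCACCBAAAABAAAABAAAABAAAA ⇒ ACC·B·B·B·B·B·AA·AA·B·AA·AA·B·AA·AA·B·AA·AA·ACC·B·B·B·B·ACC·B·B·B·B·ACC·B·B·B·B·ACC·B·B·B·B
    A ↦ B
    B ↦ ACC
    C ↦ AA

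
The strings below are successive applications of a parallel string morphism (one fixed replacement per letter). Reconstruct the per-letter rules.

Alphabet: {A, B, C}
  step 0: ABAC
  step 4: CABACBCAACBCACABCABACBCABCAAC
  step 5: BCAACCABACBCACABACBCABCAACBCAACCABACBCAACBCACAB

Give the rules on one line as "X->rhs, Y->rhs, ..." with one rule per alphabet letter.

A->CA, B->AC, C->B

  step 4 ⇒ step 5: CABACBCAACBCACABCABACBCABCAAC ⇒ B·CA·AC·CA·B·AC·B·CA·CA·B·AC·B·CA·B·CA·AC·B·CA·AC·CA·B·AC·B·CA·AC·B·CA·CA·B
    A ↦ CA
    B ↦ AC
    C ↦ B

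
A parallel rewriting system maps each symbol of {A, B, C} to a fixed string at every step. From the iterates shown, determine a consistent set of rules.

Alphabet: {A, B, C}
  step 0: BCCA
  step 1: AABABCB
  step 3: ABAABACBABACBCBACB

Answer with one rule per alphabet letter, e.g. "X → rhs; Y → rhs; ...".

  step 0 ⇒ step 1: BCCA ⇒ A·AB·AB·CB
    A ↦ CB
    B ↦ A
    C ↦ AB

A->CB, B->A, C->AB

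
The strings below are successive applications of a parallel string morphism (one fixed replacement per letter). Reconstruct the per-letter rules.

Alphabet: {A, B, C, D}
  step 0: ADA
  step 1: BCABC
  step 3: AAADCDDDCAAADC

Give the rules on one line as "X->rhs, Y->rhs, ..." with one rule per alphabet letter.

  step 0 ⇒ step 1: ADA ⇒ BC·A·BC
    A ↦ BC
    D ↦ A
    B ↦ DD  (constrained at step 1)
    C ↦ DC  (constrained at step 1)

A->BC, B->DD, C->DC, D->A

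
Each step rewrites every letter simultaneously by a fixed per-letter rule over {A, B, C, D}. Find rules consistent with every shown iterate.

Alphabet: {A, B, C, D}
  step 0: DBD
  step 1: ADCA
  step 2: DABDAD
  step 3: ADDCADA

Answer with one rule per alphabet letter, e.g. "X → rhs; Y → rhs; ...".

  step 2 ⇒ step 3: DABDAD ⇒ A·D·DC·A·D·A
    A ↦ D
    B ↦ DC
    D ↦ A
  step 1 ⇒ step 2: ADCA ⇒ D·A·BDA·D
    C ↦ BDA

A->D, B->DC, C->BDA, D->A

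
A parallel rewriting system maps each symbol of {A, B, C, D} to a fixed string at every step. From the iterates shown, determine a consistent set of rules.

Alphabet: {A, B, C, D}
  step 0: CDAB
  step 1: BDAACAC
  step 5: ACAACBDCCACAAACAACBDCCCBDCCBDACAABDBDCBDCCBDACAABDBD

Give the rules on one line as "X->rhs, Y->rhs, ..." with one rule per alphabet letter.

A->C, B->AC, C->BD, D->AA

  step 0 ⇒ step 1: CDAB ⇒ BD·AA·C·AC
    A ↦ C
    B ↦ AC
    C ↦ BD
    D ↦ AA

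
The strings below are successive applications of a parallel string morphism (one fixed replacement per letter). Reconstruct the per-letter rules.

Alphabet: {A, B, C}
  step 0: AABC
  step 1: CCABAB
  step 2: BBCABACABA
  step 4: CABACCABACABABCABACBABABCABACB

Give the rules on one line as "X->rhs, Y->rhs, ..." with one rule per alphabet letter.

A->C, B->ABA, C->B

  step 1 ⇒ step 2: CCABAB ⇒ B·B·C·ABA·C·ABA
    A ↦ C
    B ↦ ABA
    C ↦ B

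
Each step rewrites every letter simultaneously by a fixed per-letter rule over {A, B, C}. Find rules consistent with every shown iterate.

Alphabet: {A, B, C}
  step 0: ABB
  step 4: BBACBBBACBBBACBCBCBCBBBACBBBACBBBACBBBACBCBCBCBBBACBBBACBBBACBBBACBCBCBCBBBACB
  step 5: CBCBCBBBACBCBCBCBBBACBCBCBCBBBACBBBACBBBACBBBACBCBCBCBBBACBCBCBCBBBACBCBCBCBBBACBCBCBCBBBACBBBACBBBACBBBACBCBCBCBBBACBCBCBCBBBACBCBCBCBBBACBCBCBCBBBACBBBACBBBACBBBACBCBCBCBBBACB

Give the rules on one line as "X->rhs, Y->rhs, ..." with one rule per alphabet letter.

A->CB, B->CB, C->BBA

  step 4 ⇒ step 5: BBACBBBACBBBACBCBCBCBBBACBBBACBBBACBBBACBCBCBCBBBACBBBACBBBACBBBACBCBCBCBBBACB ⇒ CB·CB·CB·BBA·CB·CB·CB·CB·BBA·CB·CB·CB·CB·BBA·CB·BBA·CB·BBA·CB·BBA·CB·CB·CB·CB·BBA·CB·CB·CB·CB·BBA·CB·CB·CB·CB·BBA·CB·CB·CB·CB·BBA·CB·BBA·CB·BBA·CB·BBA·CB·CB·CB·CB·BBA·CB·CB·CB·CB·BBA·CB·CB·CB·CB·BBA·CB·CB·CB·CB·BBA·CB·BBA·CB·BBA·CB·BBA·CB·CB·CB·CB·BBA·CB
    A ↦ CB
    B ↦ CB
    C ↦ BBA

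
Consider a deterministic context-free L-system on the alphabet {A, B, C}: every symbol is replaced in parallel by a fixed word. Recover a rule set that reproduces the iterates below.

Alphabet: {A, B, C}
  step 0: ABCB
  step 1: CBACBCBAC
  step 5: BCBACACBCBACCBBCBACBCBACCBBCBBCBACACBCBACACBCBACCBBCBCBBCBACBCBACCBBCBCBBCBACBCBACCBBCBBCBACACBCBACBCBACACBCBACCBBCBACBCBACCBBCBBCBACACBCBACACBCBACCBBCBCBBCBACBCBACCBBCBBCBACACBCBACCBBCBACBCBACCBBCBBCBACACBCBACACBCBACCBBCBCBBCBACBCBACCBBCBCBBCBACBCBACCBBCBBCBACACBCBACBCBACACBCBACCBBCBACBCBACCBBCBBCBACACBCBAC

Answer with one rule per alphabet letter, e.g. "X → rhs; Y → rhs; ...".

A->CB, B->AC, C->BCB

  step 0 ⇒ step 1: ABCB ⇒ CB·AC·BCB·AC
    A ↦ CB
    B ↦ AC
    C ↦ BCB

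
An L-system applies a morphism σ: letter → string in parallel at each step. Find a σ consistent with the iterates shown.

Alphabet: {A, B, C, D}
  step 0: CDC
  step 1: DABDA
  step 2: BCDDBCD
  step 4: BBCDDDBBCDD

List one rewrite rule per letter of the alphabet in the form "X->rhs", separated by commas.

  step 1 ⇒ step 2: DABDA ⇒ B·CD·D·B·CD
    A ↦ CD
    B ↦ D
    D ↦ B
  step 0 ⇒ step 1: CDC ⇒ DA·B·DA
    C ↦ DA

A->CD, B->D, C->DA, D->B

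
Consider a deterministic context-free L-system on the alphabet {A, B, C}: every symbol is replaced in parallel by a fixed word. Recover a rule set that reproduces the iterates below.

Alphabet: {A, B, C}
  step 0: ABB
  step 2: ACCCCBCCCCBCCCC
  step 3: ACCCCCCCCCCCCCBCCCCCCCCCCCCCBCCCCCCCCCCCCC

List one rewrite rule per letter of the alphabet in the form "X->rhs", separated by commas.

A->AC, B->BC, C->CCC

  step 2 ⇒ step 3: ACCCCBCCCCBCCCC ⇒ AC·CCC·CCC·CCC·CCC·BC·CCC·CCC·CCC·CCC·BC·CCC·CCC·CCC·CCC
    A ↦ AC
    B ↦ BC
    C ↦ CCC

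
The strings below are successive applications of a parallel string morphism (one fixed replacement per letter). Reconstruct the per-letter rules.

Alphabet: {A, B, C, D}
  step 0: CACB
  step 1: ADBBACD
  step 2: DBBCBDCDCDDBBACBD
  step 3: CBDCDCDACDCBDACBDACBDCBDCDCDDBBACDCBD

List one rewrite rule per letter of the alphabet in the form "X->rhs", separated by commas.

A->DBB, B->CD, C->A, D->CBD

  step 2 ⇒ step 3: DBBCBDCDCDDBBACBD ⇒ CBD·CD·CD·A·CD·CBD·A·CBD·A·CBD·CBD·CD·CD·DBB·A·CD·CBD
    A ↦ DBB
    B ↦ CD
    C ↦ A
    D ↦ CBD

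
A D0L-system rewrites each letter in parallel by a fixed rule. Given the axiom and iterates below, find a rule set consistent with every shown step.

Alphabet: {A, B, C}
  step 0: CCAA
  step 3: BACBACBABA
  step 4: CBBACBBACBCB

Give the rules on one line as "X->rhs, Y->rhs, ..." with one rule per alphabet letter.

A->B, B->C, C->BA

  step 3 ⇒ step 4: BACBACBABA ⇒ C·B·BA·C·B·BA·C·B·C·B
    A ↦ B
    B ↦ C
    C ↦ BA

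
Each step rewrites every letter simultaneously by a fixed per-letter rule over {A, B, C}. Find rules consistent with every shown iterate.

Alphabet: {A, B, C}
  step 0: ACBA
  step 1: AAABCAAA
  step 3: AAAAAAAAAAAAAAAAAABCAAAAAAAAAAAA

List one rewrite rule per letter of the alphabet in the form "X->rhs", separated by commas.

  step 0 ⇒ step 1: ACBA ⇒ AA·ABC·A·AA
    A ↦ AA
    B ↦ A
    C ↦ ABC

A->AA, B->A, C->ABC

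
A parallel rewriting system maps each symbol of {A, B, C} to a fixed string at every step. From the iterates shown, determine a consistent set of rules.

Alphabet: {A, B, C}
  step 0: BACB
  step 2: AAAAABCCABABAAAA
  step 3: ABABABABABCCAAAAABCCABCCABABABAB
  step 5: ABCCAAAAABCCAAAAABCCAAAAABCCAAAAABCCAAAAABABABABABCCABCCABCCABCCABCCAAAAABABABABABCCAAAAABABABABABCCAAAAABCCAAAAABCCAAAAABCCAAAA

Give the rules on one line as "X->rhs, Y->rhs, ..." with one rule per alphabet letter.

  step 2 ⇒ step 3: AAAAABCCABABAAAA ⇒ AB·AB·AB·AB·AB·CC·AA·AA·AB·CC·AB·CC·AB·AB·AB·AB
    A ↦ AB
    B ↦ CC
    C ↦ AA

A->AB, B->CC, C->AA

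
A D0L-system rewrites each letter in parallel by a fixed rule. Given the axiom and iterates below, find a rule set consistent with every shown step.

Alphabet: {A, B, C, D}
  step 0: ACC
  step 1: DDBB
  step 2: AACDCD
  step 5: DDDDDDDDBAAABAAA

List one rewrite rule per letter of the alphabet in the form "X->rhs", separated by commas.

  step 1 ⇒ step 2: DDBB ⇒ A·A·CD·CD
    B ↦ CD
    D ↦ A
  step 0 ⇒ step 1: ACC ⇒ DD·B·B
    A ↦ DD
  step 0 ⇒ step 1: ACC ⇒ DD·B·B
    C ↦ B

A->DD, B->CD, C->B, D->A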